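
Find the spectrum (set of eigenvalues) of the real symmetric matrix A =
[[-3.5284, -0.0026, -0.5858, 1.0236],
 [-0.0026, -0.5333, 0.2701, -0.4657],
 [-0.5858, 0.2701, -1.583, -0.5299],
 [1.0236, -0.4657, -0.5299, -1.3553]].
sigma(A) ≈ {-4, -2, -1, 0}

A is real symmetric, so its spectrum consists of real eigenvalues. Expanding the characteristic polynomial of the displayed matrix gives
  det(λ I - A) = p(λ) = λ^4 + (7)λ^3 + (14)λ^2 + (8)λ + (0).
Solving p(λ) = 0 yields eigenvalues ≈ -4, -2, -1, 0. (A is shown rounded to 4 decimals, so these recover the underlying integer eigenvalues to within that precision.)
Verification: the trace of A = -7 equals the sum of eigenvalues -7, and det(A) ≈ 0.0001 matches the eigenvalue product 0.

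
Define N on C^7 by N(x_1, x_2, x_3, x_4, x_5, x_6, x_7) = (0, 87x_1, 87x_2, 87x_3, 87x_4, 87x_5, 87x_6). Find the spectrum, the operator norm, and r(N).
sigma(N) = {0}; ||N|| = 87; r(N) = 0. (N is nilpotent with N^7 = 0.)

On C^7, N is a strictly lower-triangular matrix with 87 on the subdiagonal and zeros elsewhere, so its characteristic polynomial is lambda^7 and every eigenvalue is 0: sigma(N) = {0}. For the operator norm, N e_i = 87e_{i+1} for i = 1, ..., 6 and N e_7 = 0, so the singular values of N are 87 (with multiplicity 6) and 0; hence ||N|| = 87. The spectral radius r(N) = max|lambda| = 0. Note ||N|| > r(N) — characteristic of non-normal nilpotent operators. Indeed N^7 = 0.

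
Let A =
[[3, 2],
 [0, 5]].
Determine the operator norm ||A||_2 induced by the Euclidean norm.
||A||_2 = sqrt((38 + sqrt(544))/2) ≈ 5.5373 (= sqrt(largest eigenvalue of A^T A))

||A||_2 = sigma_max(A) = sqrt(lambda_max(A^T A)). Form the symmetric matrix M = A^T A =
[[9, 6],
 [6, 29]].
Its characteristic polynomial (trace, determinant of M give the coefficients) is
  p(λ) = det(λ I - M) = λ^2 - 38λ + 225.
For λ^2 - 38λ + 225 the discriminant is 544. It is nonnegative but not a perfect square, so the roots are real and irrational: λ = (38 ± sqrt(544))/2 ≈ 30.6619, 7.3381.
So the eigenvalues of A^T A are ≈ 7.3381, 30.6619 (all ≥ 0, as they must be for A^T A). The largest is λ_max = (38 + sqrt(544))/2 ≈ 30.6619, hence ||A||_2 = sqrt(λ_max) = sqrt((38 + sqrt(544))/2) ≈ 5.5373.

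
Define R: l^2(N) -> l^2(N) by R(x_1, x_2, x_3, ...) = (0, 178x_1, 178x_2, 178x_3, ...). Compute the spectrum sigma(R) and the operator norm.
sigma(R) = closed disk {z in C : |z| ≤ 178}; ||R|| = 178

Note R = 178·U where U is the unit right shift (U x)_k = x_{k-1} (with x_0 := 0); so ||R|| = 178||U|| and sigma(R) = 178·sigma(U). ||R x||^2 = sum_{k≥1} |178x_k|^2 = 31684||x||^2, so ||R|| = 178 and sigma(R) ⊂ {|z| ≤ 178}. For any |lambda| < 178, the equation (R - lambda I) x = 0 forces x_1 = 0, then 178x_k = lambda x_{k+1} ⇒ x = 0, so R has no eigenvalues. But (R - lambda I) is not surjective for |lambda| < 178: solving (R - lambda I) x = e_1 would require x_n proportional to (lambda/178)^(-n), which is not in l^2. So every |lambda| < 178 lies in the residual spectrum. The boundary |lambda| = 178 is in the approximate point spectrum (the spectrum is closed). Hence sigma(R) is the closed disk of radius 178.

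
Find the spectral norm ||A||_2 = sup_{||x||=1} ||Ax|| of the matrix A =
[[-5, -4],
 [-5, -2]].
||A||_2 = sqrt((70 + sqrt(4500))/2) ≈ 8.279 (= sqrt(largest eigenvalue of A^T A))

||A||_2 = sigma_max(A) = sqrt(lambda_max(A^T A)). Form the symmetric matrix M = A^T A =
[[50, 30],
 [30, 20]].
Its characteristic polynomial (trace, determinant of M give the coefficients) is
  p(λ) = det(λ I - M) = λ^2 - 70λ + 100.
For λ^2 - 70λ + 100 the discriminant is 4500. It is nonnegative but not a perfect square, so the roots are real and irrational: λ = (70 ± sqrt(4500))/2 ≈ 68.541, 1.459.
So the eigenvalues of A^T A are ≈ 1.459, 68.541 (all ≥ 0, as they must be for A^T A). The largest is λ_max = (70 + sqrt(4500))/2 ≈ 68.541, hence ||A||_2 = sqrt(λ_max) = sqrt((70 + sqrt(4500))/2) ≈ 8.279.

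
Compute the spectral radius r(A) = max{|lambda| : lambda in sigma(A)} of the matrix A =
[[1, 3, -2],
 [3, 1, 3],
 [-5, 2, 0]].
r(A) ≈ 5.2396

The eigenvalues of A are the roots of its characteristic polynomial. With M = A (coefficients from the trace, the sum of principal 2x2 minors, and det A):
  p(λ) = det(λ I - M) = λ^3 - 2λ^2 - 24λ + 73.
No integer candidate from the rational root theorem (±divisors of 73) is a root, so the roots are irrational. The cubic discriminant is Δ = -20875 < 0, so there is one real root and a complex-conjugate pair. p(-6) = -71 and p(-5) = 18 have opposite signs, so a root lies in (-6, -5); Newton's method refines it to λ ≈ -5.2396. Dividing out (λ - (-5.2396)) leaves approximately λ^2 - 7.2396λ + 13.9324. For λ^2 - 7.2396λ + 13.9324 the discriminant is -3.318. It is negative, so the remaining roots are the complex-conjugate pair λ ≈ 3.6198 ± 0.9108i. Their product equals the constant term, so |λ|^2 ≈ 13.9324 and |λ| ≈ 3.7326.
Thus the eigenvalues (to 4 decimals) are -5.2396 (modulus 5.2396); 3.6198 ± 0.9108i (modulus 3.7326). The spectral radius is the largest modulus: r(A) ≈ 5.2396. (Cross-check: r(A) ≤ ||A||_2 ≈ 6.1609; equality holds whenever A is normal, though it can also hold for some non-normal A.)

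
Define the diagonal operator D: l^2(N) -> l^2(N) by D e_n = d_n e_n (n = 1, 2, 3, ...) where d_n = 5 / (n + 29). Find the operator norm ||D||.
||D|| = 1/6 (attained at n = 1)

For D diagonal, ||D|| = sup_n |d_n| = sup_n 5/(n + 29). This is positive and strictly decreasing in n, so the supremum is attained at n = 1: d_1 = 5/(1 + 29) = 1/6. Hence ||D|| = 1/6.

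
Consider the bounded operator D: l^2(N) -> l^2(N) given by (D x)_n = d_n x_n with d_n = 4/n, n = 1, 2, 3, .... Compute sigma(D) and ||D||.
sigma(D) = {4/n : n ≥ 1} ∪ {0}; ||D|| = 4

A bounded diagonal operator on l^2 with diagonal entries d_n has spectrum equal to the closure of {d_n : n ≥ 1}: every d_n is an eigenvalue (with eigenvector e_n), so {d_n} ⊂ sigma(D); the spectrum is closed, so its closure is too; and for lambda not in the closure, (D - lambda I) has bounded inverse (the diagonal entries 1/(d_n - lambda) are bounded). For our sequence d_n = 4/n, n = 1, 2, 3, ...:
  - {d_n} = {4/n : n ≥ 1}; the only limit point is 0
  - closure = {4/n : n ≥ 1} ∪ {0}
For the norm: a diagonal operator has ||D|| = sup_n |d_n|. Here d_n = 4/n is positive and decreasing, so sup_n |d_n| = d_1 = 4. So ||D|| = 4.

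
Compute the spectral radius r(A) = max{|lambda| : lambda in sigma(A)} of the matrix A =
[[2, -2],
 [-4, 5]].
r(A) = (7 + sqrt(41))/2 ≈ 6.7016

The eigenvalues of A are the roots of its characteristic polynomial. With M = A (coefficients from the trace and determinant):
  p(λ) = det(λ I - M) = λ^2 - 7λ + 2.
For λ^2 - 7λ + 2 the discriminant is 41. It is nonnegative but not a perfect square, so the roots are real and irrational: λ = (7 ± sqrt(41))/2 ≈ 6.7016, 0.2984.
Thus the eigenvalues (to 4 decimals) are 6.7016 (modulus 6.7016); 0.2984 (modulus 0.2984). The spectral radius is the largest modulus: r(A) = (7 + sqrt(41))/2 ≈ 6.7016. (Cross-check: r(A) ≤ ||A||_2 ≈ 6.9942; equality holds whenever A is normal, though it can also hold for some non-normal A.)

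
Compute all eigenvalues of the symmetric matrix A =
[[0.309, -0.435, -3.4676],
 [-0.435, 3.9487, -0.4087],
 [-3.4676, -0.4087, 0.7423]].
sigma(A) ≈ {-3, 4} (4 with multiplicity 2)

A is real symmetric, so its spectrum consists of real eigenvalues. Expanding the characteristic polynomial of the displayed matrix gives
  det(λ I - A) = p(λ) = λ^3 + (-5)λ^2 + (-8)λ + (48).
Solving p(λ) = 0 yields eigenvalues ≈ -3, 4, 4. (A is shown rounded to 4 decimals, so these recover the underlying integer eigenvalues to within that precision.)
Verification: the trace of A = 5 equals the sum of eigenvalues 5, and det(A) ≈ -47.9995 matches the eigenvalue product -48.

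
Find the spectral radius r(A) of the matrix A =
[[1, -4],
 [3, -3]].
r(A) = 3

The eigenvalues of A are the roots of its characteristic polynomial. With M = A (coefficients from the trace and determinant):
  p(λ) = det(λ I - M) = λ^2 + 2λ + 9.
For λ^2 + 2λ + 9 the discriminant is -32. It is negative, so the roots are the complex-conjugate pair λ = -1 ± (sqrt(32)/2) i ≈ -1 ± 2.8284i. For a conjugate pair the product of the roots equals the constant term, so |λ|^2 = 9 and |λ| = sqrt(9) = 3.
Thus the eigenvalues (to 4 decimals) are -1 ± 2.8284i (modulus 3). The spectral radius is the largest modulus: r(A) = 3. (Cross-check: r(A) ≤ ||A||_2 ≈ 5.7016; equality holds whenever A is normal, though it can also hold for some non-normal A.)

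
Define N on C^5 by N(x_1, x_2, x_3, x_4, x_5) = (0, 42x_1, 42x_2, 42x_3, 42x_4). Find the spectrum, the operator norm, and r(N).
sigma(N) = {0}; ||N|| = 42; r(N) = 0. (N is nilpotent with N^5 = 0.)

On C^5, N is a strictly lower-triangular matrix with 42 on the subdiagonal and zeros elsewhere, so its characteristic polynomial is lambda^5 and every eigenvalue is 0: sigma(N) = {0}. For the operator norm, N e_i = 42e_{i+1} for i = 1, ..., 4 and N e_5 = 0, so the singular values of N are 42 (with multiplicity 4) and 0; hence ||N|| = 42. The spectral radius r(N) = max|lambda| = 0. Note ||N|| > r(N) — characteristic of non-normal nilpotent operators. Indeed N^5 = 0.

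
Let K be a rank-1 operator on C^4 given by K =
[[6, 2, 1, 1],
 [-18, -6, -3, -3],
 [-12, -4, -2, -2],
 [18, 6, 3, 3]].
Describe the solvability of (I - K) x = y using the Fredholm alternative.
(I - K) is singular (det(I - K) = 0, i.e. 1 ∈ sigma(K)). (I - K) x = y is solvable iff y ⊥ ker((I - K)^*) = span{(6, 2, 1, 1)}, i.e. iff 6y_1 + 2y_2 + y_3 + y_4 = 0. When solvable, the solutions are x = y + c·(1, -3, -2, 3), c arbitrary (ker(I - K) = span{(1, -3, -2, 3)}, dimension 1).

K has rank 1, so it is an outer product K = u v^T: every row of K is a multiple of one row vector. Reading off the entries, u = (1, -3, -2, 3) and v = (6, 2, 1, 1) (row i of K equals u_i·v^T). A rank-one matrix u v^T satisfies K u = u (v·u) and kills the (3)-dimensional subspace v^⊥, so its characteristic polynomial is lambda^3 (lambda - v·u) with v·u = tr K = 1. Hence the eigenvalues of I - K are 1 (multiplicity 3) and 1 - (1) = 0, so det(I - K) = 0. (Direct check: I - K =
[[-5, -2, -1, -1],
 [18, 7, 3, 3],
 [12, 4, 3, 2],
 [-18, -6, -3, -2]]
has determinant 0.) So 1 is an eigenvalue of K and (I - K) is not invertible. The finite-dimensional Fredholm alternative says: either (I - K) is invertible, or ker(I - K) ≠ {0} and then range(I - K) = ker((I - K)^*)^⊥, with dim ker(I - K) = dim ker((I - K)^*). We are in the second case, so we need both kernels. Kernel of I - K: (I - K) u = u - u (v·u) = u - u = 0, so ker(I - K) = span{u} = span{(1, -3, -2, 3)} (it is exactly 1-dimensional because rank(I - K) = 3). Kernel of the adjoint: K is real, so (I - K)^* = I - K^T = I - v u^T, and (I - v u^T) v = v - v (u·v) = 0; hence ker((I - K)^*) = span{v} = span{(6, 2, 1, 1)}. Therefore (I - K) x = y is solvable iff <y, v> = 0, i.e. iff 6y_1 + 2y_2 + y_3 + y_4 = 0. When this holds, K y = u (v·y) = 0, so (I - K) y = y and x = y is a particular solution; the full solution set is the line x = y + c·u = y + c·(1, -3, -2, 3), c ∈ C.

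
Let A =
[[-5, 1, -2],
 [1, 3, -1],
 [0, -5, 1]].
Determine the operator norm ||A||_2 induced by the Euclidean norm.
||A||_2 ≈ 6.3126 (= sqrt(largest eigenvalue of A^T A))

||A||_2 = sigma_max(A) = sqrt(lambda_max(A^T A)). Form the symmetric matrix M = A^T A =
[[26, -2, 9],
 [-2, 35, -10],
 [9, -10, 6]].
Its characteristic polynomial (trace, sum of principal 2x2 minors, determinant of M give the coefficients) is
  p(λ) = det(λ I - M) = λ^3 - 67λ^2 + 1091λ - 361.
No integer candidate from the rational root theorem (±divisors of 361) is a root, so the roots are irrational. The cubic discriminant is Δ = 185948992 > 0, so there are three distinct real roots. p(0) = -361 and p(1) = 664 have opposite signs, so a root lies in (0, 1); Newton's method refines it to λ ≈ 0.3379. p(26) = 289 and p(27) = -64 have opposite signs, so a root lies in (26, 27); Newton's method refines it to λ ≈ 26.8132. p(39) = -400 and p(40) = 79 have opposite signs, so a root lies in (39, 40); Newton's method refines it to λ ≈ 39.849. Check (Vieta): the three roots sum to 67, matching tr M = 67.
So the eigenvalues of A^T A are ≈ 0.3379, 26.8132, 39.849 (all ≥ 0, as they must be for A^T A). The largest is λ_max ≈ 39.849, hence ||A||_2 = sqrt(λ_max) ≈ 6.3126.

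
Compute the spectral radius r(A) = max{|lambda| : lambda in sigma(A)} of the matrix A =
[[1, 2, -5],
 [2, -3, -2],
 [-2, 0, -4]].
r(A) ≈ 5.407

The eigenvalues of A are the roots of its characteristic polynomial. With M = A (coefficients from the trace, the sum of principal 2x2 minors, and det A):
  p(λ) = det(λ I - M) = λ^3 + 6λ^2 - 9λ - 66.
No integer candidate from the rational root theorem (±divisors of 66) is a root, so the roots are irrational. The cubic discriminant is Δ = 9396 > 0, so there are three distinct real roots. p(-6) = -12 and p(-5) = 4 have opposite signs, so a root lies in (-6, -5); Newton's method refines it to λ ≈ -5.407. p(-4) = 2 and p(-3) = -12 have opposite signs, so a root lies in (-4, -3); Newton's method refines it to λ ≈ -3.8028. p(3) = -12 and p(4) = 58 have opposite signs, so a root lies in (3, 4); Newton's method refines it to λ ≈ 3.2098. Check (Vieta): the three roots sum to -6, matching tr M = -6.
Thus the eigenvalues (to 4 decimals) are -5.407 (modulus 5.407); -3.8028 (modulus 3.8028); 3.2098 (modulus 3.2098). The spectral radius is the largest modulus: r(A) ≈ 5.407. (Cross-check: r(A) ≤ ||A||_2 ≈ 6.7453; equality holds whenever A is normal, though it can also hold for some non-normal A.)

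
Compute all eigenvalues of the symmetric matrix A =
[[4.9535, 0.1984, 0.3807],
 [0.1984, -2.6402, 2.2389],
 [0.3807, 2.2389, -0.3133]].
sigma(A) ≈ {-4, 1, 5}

A is real symmetric, so its spectrum consists of real eigenvalues. Expanding the characteristic polynomial of the displayed matrix gives
  det(λ I - A) = p(λ) = λ^3 + (-2)λ^2 + (-19)λ + (20).
Solving p(λ) = 0 yields eigenvalues ≈ -4, 1, 5. (A is shown rounded to 4 decimals, so these recover the underlying integer eigenvalues to within that precision.)
Verification: the trace of A = 2 equals the sum of eigenvalues 2, and det(A) ≈ -19.9997 matches the eigenvalue product -20.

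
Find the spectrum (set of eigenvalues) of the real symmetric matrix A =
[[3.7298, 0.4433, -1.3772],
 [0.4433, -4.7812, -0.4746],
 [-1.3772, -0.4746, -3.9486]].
sigma(A) ≈ {-5, -4, 4}

A is real symmetric, so its spectrum consists of real eigenvalues. Expanding the characteristic polynomial of the displayed matrix gives
  det(λ I - A) = p(λ) = λ^3 + (5)λ^2 + (-16)λ + (-79.9988).
Solving p(λ) = 0 yields eigenvalues ≈ -5, -4, 4. (A is shown rounded to 4 decimals, so these recover the underlying integer eigenvalues to within that precision.)
Verification: the trace of A = -5 equals the sum of eigenvalues -5, and det(A) ≈ 79.9988 matches the eigenvalue product 80.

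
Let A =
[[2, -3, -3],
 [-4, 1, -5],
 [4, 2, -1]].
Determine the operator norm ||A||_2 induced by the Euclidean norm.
||A||_2 ≈ 6.7463 (= sqrt(largest eigenvalue of A^T A))

||A||_2 = sigma_max(A) = sqrt(lambda_max(A^T A)). Form the symmetric matrix M = A^T A =
[[36, -2, 10],
 [-2, 14, 2],
 [10, 2, 35]].
Its characteristic polynomial (trace, sum of principal 2x2 minors, determinant of M give the coefficients) is
  p(λ) = det(λ I - M) = λ^3 - 85λ^2 + 2146λ - 15876.
No integer candidate from the rational root theorem (±divisors of 15876) is a root, so the roots are irrational. The cubic discriminant is Δ = 63643284 > 0, so there are three distinct real roots. p(13) = -146 and p(14) = 252 have opposite signs, so a root lies in (13, 14); Newton's method refines it to λ ≈ 13.3416. p(26) = 36 and p(27) = -216 have opposite signs, so a root lies in (26, 27); Newton's method refines it to λ ≈ 26.1457. p(45) = -306 and p(46) = 316 have opposite signs, so a root lies in (45, 46); Newton's method refines it to λ ≈ 45.5127. Check (Vieta): the three roots sum to 85, matching tr M = 85.
So the eigenvalues of A^T A are ≈ 13.3416, 26.1457, 45.5127 (all ≥ 0, as they must be for A^T A). The largest is λ_max ≈ 45.5127, hence ||A||_2 = sqrt(λ_max) ≈ 6.7463.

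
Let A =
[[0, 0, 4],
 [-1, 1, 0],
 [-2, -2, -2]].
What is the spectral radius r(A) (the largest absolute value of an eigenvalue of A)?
r(A) ≈ 3.1775

The eigenvalues of A are the roots of its characteristic polynomial. With M = A (coefficients from the trace, the sum of principal 2x2 minors, and det A):
  p(λ) = det(λ I - M) = λ^3 + λ^2 + 6λ - 16.
No integer candidate from the rational root theorem (±divisors of 16) is a root, so the roots are irrational. The cubic discriminant is Δ = -9404 < 0, so there is one real root and a complex-conjugate pair. p(1) = -8 and p(2) = 8 have opposite signs, so a root lies in (1, 2); Newton's method refines it to λ ≈ 1.5848. Dividing out (λ - (1.5848)) leaves approximately λ^2 + 2.5848λ + 10.0962. For λ^2 + 2.5848λ + 10.0962 the discriminant is -33.7038. It is negative, so the remaining roots are the complex-conjugate pair λ ≈ -1.2924 ± 2.9028i. Their product equals the constant term, so |λ|^2 ≈ 10.0962 and |λ| ≈ 3.1775.
Thus the eigenvalues (to 4 decimals) are 1.5848 (modulus 1.5848); -1.2924 ± 2.9028i (modulus 3.1775). The spectral radius is the largest modulus: r(A) ≈ 3.1775. (Cross-check: r(A) ≤ ||A||_2 ≈ 4.7166; equality holds whenever A is normal, though it can also hold for some non-normal A.)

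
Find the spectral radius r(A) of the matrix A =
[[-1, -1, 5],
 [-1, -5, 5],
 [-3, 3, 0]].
r(A) ≈ 6.7303

The eigenvalues of A are the roots of its characteristic polynomial. With M = A (coefficients from the trace, the sum of principal 2x2 minors, and det A):
  p(λ) = det(λ I - M) = λ^3 + 6λ^2 + 4λ + 60.
No integer candidate from the rational root theorem (±divisors of 60) is a root, so the roots are irrational. The cubic discriminant is Δ = -122800 < 0, so there is one real root and a complex-conjugate pair. p(-7) = -17 and p(-6) = 36 have opposite signs, so a root lies in (-7, -6); Newton's method refines it to λ ≈ -6.7303. Dividing out (λ - (-6.7303)) leaves approximately λ^2 - 0.7303λ + 8.9149. For λ^2 - 0.7303λ + 8.9149 the discriminant is -35.1265. It is negative, so the remaining roots are the complex-conjugate pair λ ≈ 0.3651 ± 2.9634i. Their product equals the constant term, so |λ|^2 ≈ 8.9149 and |λ| ≈ 2.9858.
Thus the eigenvalues (to 4 decimals) are -6.7303 (modulus 6.7303); 0.3651 ± 2.9634i (modulus 2.9858). The spectral radius is the largest modulus: r(A) ≈ 6.7303. (Cross-check: r(A) ≤ ||A||_2 ≈ 8.603; equality holds whenever A is normal, though it can also hold for some non-normal A.)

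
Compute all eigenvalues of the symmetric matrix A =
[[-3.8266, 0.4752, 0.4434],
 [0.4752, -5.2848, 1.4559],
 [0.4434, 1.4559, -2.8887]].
sigma(A) ≈ {-6, -4, -2}

A is real symmetric, so its spectrum consists of real eigenvalues. Expanding the characteristic polynomial of the displayed matrix gives
  det(λ I - A) = p(λ) = λ^3 + (12)λ^2 + (44)λ + (48.0018).
Solving p(λ) = 0 yields eigenvalues ≈ -6, -4, -2. (A is shown rounded to 4 decimals, so these recover the underlying integer eigenvalues to within that precision.)
Verification: the trace of A = -12 equals the sum of eigenvalues -12, and det(A) ≈ -48.0018 matches the eigenvalue product -48.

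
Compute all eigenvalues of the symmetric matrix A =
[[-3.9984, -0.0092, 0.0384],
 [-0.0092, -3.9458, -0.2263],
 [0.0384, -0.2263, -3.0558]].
sigma(A) ≈ {-4, -3} (-4 with multiplicity 2)

A is real symmetric, so its spectrum consists of real eigenvalues. Expanding the characteristic polynomial of the displayed matrix gives
  det(λ I - A) = p(λ) = λ^3 + (11)λ^2 + (40)λ + (48).
Solving p(λ) = 0 yields eigenvalues ≈ -4, -4, -3. (A is shown rounded to 4 decimals, so these recover the underlying integer eigenvalues to within that precision.)
Verification: the trace of A = -11 equals the sum of eigenvalues -11, and det(A) ≈ -48.0000 matches the eigenvalue product -48.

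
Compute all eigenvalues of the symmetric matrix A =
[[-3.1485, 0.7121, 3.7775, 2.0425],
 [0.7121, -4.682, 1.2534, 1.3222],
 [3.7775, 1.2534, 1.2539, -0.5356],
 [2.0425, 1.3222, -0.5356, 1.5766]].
sigma(A) ≈ {-6, -5, 2, 4}

A is real symmetric, so its spectrum consists of real eigenvalues. Expanding the characteristic polynomial of the displayed matrix gives
  det(λ I - A) = p(λ) = λ^4 + (5)λ^3 + (-28)λ^2 + (-92)λ + (240.0098).
Solving p(λ) = 0 yields eigenvalues ≈ -6, -5, 2, 4. (A is shown rounded to 4 decimals, so these recover the underlying integer eigenvalues to within that precision.)
Verification: the trace of A = -5 equals the sum of eigenvalues -5, and det(A) ≈ 240.0098 matches the eigenvalue product 240.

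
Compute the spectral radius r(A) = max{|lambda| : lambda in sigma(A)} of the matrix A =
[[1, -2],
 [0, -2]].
r(A) = 2

The eigenvalues of A are the roots of its characteristic polynomial. With M = A (coefficients from the trace and determinant):
  p(λ) = det(λ I - M) = λ^2 + λ - 2.
For λ^2 + λ - 2 the discriminant is 9. It is a perfect square (3^2), so the roots are rational: λ = (-1 ± 3)/2 = 1, -2.
Thus the eigenvalues (to 4 decimals) are 1 (modulus 1); -2 (modulus 2). The spectral radius is the largest modulus: r(A) = 2. (Cross-check: r(A) ≤ ||A||_2 ≈ 2.9208; equality holds whenever A is normal, though it can also hold for some non-normal A.)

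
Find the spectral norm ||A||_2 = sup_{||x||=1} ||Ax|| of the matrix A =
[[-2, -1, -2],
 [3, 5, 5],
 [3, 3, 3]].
||A||_2 ≈ 9.6473 (= sqrt(largest eigenvalue of A^T A))

||A||_2 = sigma_max(A) = sqrt(lambda_max(A^T A)). Form the symmetric matrix M = A^T A =
[[22, 26, 28],
 [26, 35, 36],
 [28, 36, 38]].
Its characteristic polynomial (trace, sum of principal 2x2 minors, determinant of M give the coefficients) is
  p(λ) = det(λ I - M) = λ^3 - 95λ^2 + 180λ - 36.
No integer candidate from the rational root theorem (±divisors of 36) is a root, so the roots are irrational. The cubic discriminant is Δ = 156665808 > 0, so there are three distinct real roots. p(0) = -36 and p(1) = 50 have opposite signs, so a root lies in (0, 1); Newton's method refines it to λ ≈ 0.2272. p(1) = 50 and p(2) = -48 have opposite signs, so a root lies in (1, 2); Newton's method refines it to λ ≈ 1.7027. p(93) = -594 and p(94) = 8048 have opposite signs, so a root lies in (93, 94); Newton's method refines it to λ ≈ 93.0701. Check (Vieta): the three roots sum to 95, matching tr M = 95.
So the eigenvalues of A^T A are ≈ 0.2272, 1.7027, 93.0701 (all ≥ 0, as they must be for A^T A). The largest is λ_max ≈ 93.0701, hence ||A||_2 = sqrt(λ_max) ≈ 9.6473.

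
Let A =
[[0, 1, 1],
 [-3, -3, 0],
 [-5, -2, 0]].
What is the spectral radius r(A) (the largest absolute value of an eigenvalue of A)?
r(A) ≈ 2.3988

The eigenvalues of A are the roots of its characteristic polynomial. With M = A (coefficients from the trace, the sum of principal 2x2 minors, and det A):
  p(λ) = det(λ I - M) = λ^3 + 3λ^2 + 8λ + 9.
No integer candidate from the rational root theorem (±divisors of 9) is a root, so the roots are irrational. The cubic discriminant is Δ = -743 < 0, so there is one real root and a complex-conjugate pair. p(-2) = -3 and p(-1) = 3 have opposite signs, so a root lies in (-2, -1); Newton's method refines it to λ ≈ -1.5641. Dividing out (λ - (-1.5641)) leaves approximately λ^2 + 1.4359λ + 5.7541. For λ^2 + 1.4359λ + 5.7541 the discriminant is -20.9546. It is negative, so the remaining roots are the complex-conjugate pair λ ≈ -0.718 ± 2.2888i. Their product equals the constant term, so |λ|^2 ≈ 5.7541 and |λ| ≈ 2.3988.
Thus the eigenvalues (to 4 decimals) are -1.5641 (modulus 1.5641); -0.718 ± 2.2888i (modulus 2.3988). The spectral radius is the largest modulus: r(A) ≈ 2.3988. (Cross-check: r(A) ≤ ||A||_2 ≈ 6.7437; equality holds whenever A is normal, though it can also hold for some non-normal A.)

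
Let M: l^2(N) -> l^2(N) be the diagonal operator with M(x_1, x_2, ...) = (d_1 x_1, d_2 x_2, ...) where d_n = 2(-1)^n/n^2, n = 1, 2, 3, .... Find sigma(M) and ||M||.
sigma(M) = {2(-1)^n/n^2 : n ≥ 1} ∪ {0}; ||M|| = 2

A bounded diagonal operator on l^2 with diagonal entries d_n has spectrum equal to the closure of {d_n : n ≥ 1}: every d_n is an eigenvalue (with eigenvector e_n), so {d_n} ⊂ sigma(M); the spectrum is closed, so its closure is too; and for lambda not in the closure, (M - lambda I) has bounded inverse (the diagonal entries 1/(d_n - lambda) are bounded). For our sequence d_n = 2(-1)^n/n^2, n = 1, 2, 3, ...:
  - {d_n} = {2(-1)^n/n^2 : n ≥ 1}; the only limit point is 0
  - closure = {2(-1)^n/n^2 : n ≥ 1} ∪ {0}
For the norm: a diagonal operator has ||M|| = sup_n |d_n|. Here |d_n| = 2/n^2 is decreasing, so sup_n |d_n| = |d_1| = 2. So ||M|| = 2.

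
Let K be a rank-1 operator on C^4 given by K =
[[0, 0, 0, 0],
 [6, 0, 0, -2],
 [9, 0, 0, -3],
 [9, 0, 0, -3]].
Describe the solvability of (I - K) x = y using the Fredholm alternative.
(I - K) is invertible (det(I - K) = 4 ≠ 0), so for every y in C^4 the equation (I - K) x = y has a unique solution.

K has rank 1, so it is an outer product K = u v^T: every row of K is a multiple of one row vector. Reading off the entries, u = (0, -2, -3, -3) and v = (-3, 0, 0, 1) (row i of K equals u_i·v^T). A rank-one matrix u v^T satisfies K u = u (v·u) and kills the (3)-dimensional subspace v^⊥, so its characteristic polynomial is lambda^3 (lambda - v·u) with v·u = tr K = -3. Hence the eigenvalues of I - K are 1 (multiplicity 3) and 1 - (-3) = 4, so det(I - K) = 4. (Direct check: I - K =
[[1, 0, 0, 0],
 [-6, 1, 0, 2],
 [-9, 0, 1, 3],
 [-9, 0, 0, 4]]
has determinant 4.) The finite-dimensional Fredholm alternative says: either (I - K) is invertible, or ker(I - K) ≠ {0} and then range(I - K) = ker((I - K)^*)^⊥, with dim ker(I - K) = dim ker((I - K)^*). Since det(I - K) ≠ 0, 1 is not an eigenvalue of K and ker(I - K) = {0}, so we are in the first case: for every y there is a unique x = (I - K)^(-1) y. Explicitly, by the Sherman–Morrison formula, (I - u v^T)^(-1) = I + u v^T/(1 - v·u), i.e. (I - K)^(-1) = I + K/(4).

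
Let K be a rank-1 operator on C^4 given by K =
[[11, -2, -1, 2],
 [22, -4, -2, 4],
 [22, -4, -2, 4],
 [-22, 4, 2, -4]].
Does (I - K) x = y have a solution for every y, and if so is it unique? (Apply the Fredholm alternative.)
(I - K) is singular (det(I - K) = 0, i.e. 1 ∈ sigma(K)). (I - K) x = y is solvable iff y ⊥ ker((I - K)^*) = span{(11, -2, -1, 2)}, i.e. iff 11y_1 - 2y_2 - y_3 + 2y_4 = 0. When solvable, the solutions are x = y + c·(1, 2, 2, -2), c arbitrary (ker(I - K) = span{(1, 2, 2, -2)}, dimension 1).

K has rank 1, so it is an outer product K = u v^T: every row of K is a multiple of one row vector. Reading off the entries, u = (1, 2, 2, -2) and v = (11, -2, -1, 2) (row i of K equals u_i·v^T). A rank-one matrix u v^T satisfies K u = u (v·u) and kills the (3)-dimensional subspace v^⊥, so its characteristic polynomial is lambda^3 (lambda - v·u) with v·u = tr K = 1. Hence the eigenvalues of I - K are 1 (multiplicity 3) and 1 - (1) = 0, so det(I - K) = 0. (Direct check: I - K =
[[-10, 2, 1, -2],
 [-22, 5, 2, -4],
 [-22, 4, 3, -4],
 [22, -4, -2, 5]]
has determinant 0.) So 1 is an eigenvalue of K and (I - K) is not invertible. The finite-dimensional Fredholm alternative says: either (I - K) is invertible, or ker(I - K) ≠ {0} and then range(I - K) = ker((I - K)^*)^⊥, with dim ker(I - K) = dim ker((I - K)^*). We are in the second case, so we need both kernels. Kernel of I - K: (I - K) u = u - u (v·u) = u - u = 0, so ker(I - K) = span{u} = span{(1, 2, 2, -2)} (it is exactly 1-dimensional because rank(I - K) = 3). Kernel of the adjoint: K is real, so (I - K)^* = I - K^T = I - v u^T, and (I - v u^T) v = v - v (u·v) = 0; hence ker((I - K)^*) = span{v} = span{(11, -2, -1, 2)}. Therefore (I - K) x = y is solvable iff <y, v> = 0, i.e. iff 11y_1 - 2y_2 - y_3 + 2y_4 = 0. When this holds, K y = u (v·y) = 0, so (I - K) y = y and x = y is a particular solution; the full solution set is the line x = y + c·u = y + c·(1, 2, 2, -2), c ∈ C.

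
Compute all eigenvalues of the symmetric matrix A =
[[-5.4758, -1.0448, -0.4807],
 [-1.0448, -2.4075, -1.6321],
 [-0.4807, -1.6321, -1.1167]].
sigma(A) ≈ {-6, -3, 0}

A is real symmetric, so its spectrum consists of real eigenvalues. Expanding the characteristic polynomial of the displayed matrix gives
  det(λ I - A) = p(λ) = λ^3 + (9)λ^2 + (18)λ + (0).
Solving p(λ) = 0 yields eigenvalues ≈ -6, -3, 0. (A is shown rounded to 4 decimals, so these recover the underlying integer eigenvalues to within that precision.)
Verification: the trace of A = -9 equals the sum of eigenvalues -9, and det(A) ≈ 0.0006 matches the eigenvalue product 0.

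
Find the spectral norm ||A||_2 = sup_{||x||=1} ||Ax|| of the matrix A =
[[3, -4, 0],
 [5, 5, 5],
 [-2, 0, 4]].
||A||_2 ≈ 8.8003 (= sqrt(largest eigenvalue of A^T A))

||A||_2 = sigma_max(A) = sqrt(lambda_max(A^T A)). Form the symmetric matrix M = A^T A =
[[38, 13, 17],
 [13, 41, 25],
 [17, 25, 41]].
Its characteristic polynomial (trace, sum of principal 2x2 minors, determinant of M give the coefficients) is
  p(λ) = det(λ I - M) = λ^3 - 120λ^2 + 3714λ - 32400.
No integer candidate from the rational root theorem (±divisors of 32400) is a root, so the roots are irrational. The cubic discriminant is Δ = 1338285024 > 0, so there are three distinct real roots. p(15) = -315 and p(16) = 400 have opposite signs, so a root lies in (15, 16); Newton's method refines it to λ ≈ 15.4156. p(27) = 81 and p(28) = -536 have opposite signs, so a root lies in (27, 28); Newton's method refines it to λ ≈ 27.1386. p(77) = -1369 and p(78) = 1764 have opposite signs, so a root lies in (77, 78); Newton's method refines it to λ ≈ 77.4458. Check (Vieta): the three roots sum to 120, matching tr M = 120.
So the eigenvalues of A^T A are ≈ 15.4156, 27.1386, 77.4458 (all ≥ 0, as they must be for A^T A). The largest is λ_max ≈ 77.4458, hence ||A||_2 = sqrt(λ_max) ≈ 8.8003.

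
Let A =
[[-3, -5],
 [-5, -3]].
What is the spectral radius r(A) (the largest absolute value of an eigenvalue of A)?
r(A) = 8

The eigenvalues of A are the roots of its characteristic polynomial. With M = A (coefficients from the trace and determinant):
  p(λ) = det(λ I - M) = λ^2 + 6λ - 16.
For λ^2 + 6λ - 16 the discriminant is 100. It is a perfect square (10^2), so the roots are rational: λ = (-6 ± 10)/2 = 2, -8.
Thus the eigenvalues (to 4 decimals) are 2 (modulus 2); -8 (modulus 8). The spectral radius is the largest modulus: r(A) = 8. (Cross-check: r(A) ≤ ||A||_2 ≈ 8; equality holds whenever A is normal, though it can also hold for some non-normal A.)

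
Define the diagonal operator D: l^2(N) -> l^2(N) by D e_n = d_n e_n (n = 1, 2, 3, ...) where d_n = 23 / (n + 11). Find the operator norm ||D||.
||D|| = 23/12 (attained at n = 1)

For D diagonal, ||D|| = sup_n |d_n| = sup_n 23/(n + 11). This is positive and strictly decreasing in n, so the supremum is attained at n = 1: d_1 = 23/(1 + 11) = 23/12. Hence ||D|| = 23/12.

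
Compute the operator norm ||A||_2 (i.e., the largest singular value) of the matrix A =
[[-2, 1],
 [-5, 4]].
||A||_2 = sqrt((46 + sqrt(2080))/2) ≈ 6.7678 (= sqrt(largest eigenvalue of A^T A))

||A||_2 = sigma_max(A) = sqrt(lambda_max(A^T A)). Form the symmetric matrix M = A^T A =
[[29, -22],
 [-22, 17]].
Its characteristic polynomial (trace, determinant of M give the coefficients) is
  p(λ) = det(λ I - M) = λ^2 - 46λ + 9.
For λ^2 - 46λ + 9 the discriminant is 2080. It is nonnegative but not a perfect square, so the roots are real and irrational: λ = (46 ± sqrt(2080))/2 ≈ 45.8035, 0.1965.
So the eigenvalues of A^T A are ≈ 0.1965, 45.8035 (all ≥ 0, as they must be for A^T A). The largest is λ_max = (46 + sqrt(2080))/2 ≈ 45.8035, hence ||A||_2 = sqrt(λ_max) = sqrt((46 + sqrt(2080))/2) ≈ 6.7678.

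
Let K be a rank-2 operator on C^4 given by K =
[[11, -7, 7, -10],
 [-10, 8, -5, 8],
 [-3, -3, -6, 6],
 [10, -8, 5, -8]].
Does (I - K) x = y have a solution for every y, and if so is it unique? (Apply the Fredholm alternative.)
(I - K) is invertible (det(I - K) = -64 ≠ 0), so for every y in C^4 the equation (I - K) x = y has a unique solution.

K has rank 2 and factors as K = U V^T = u1 v1^T + u2 v2^T with u1 = (3, -3, 0, 3), v1 = (3, -3, 1, -2), u2 = (2, -1, -3, 1), v2 = (1, 1, 2, -2) (multiplying out reproduces the displayed K). The nonzero eigenvalues of U V^T coincide with those of the 2 x 2 matrix G = V^T U = [[v1·u1, v1·u2], [v2·u1, v2·u2]] = [[12, 4], [-6, -7]], and by the Sylvester determinant identity det(I_4 - U V^T) = det(I_2 - V^T U) = det([[-11, -4], [6, 8]]) = (-11)(8) - (-4)(6) = -64. (Direct check: I - K =
[[-10, 7, -7, 10],
 [10, -7, 5, -8],
 [3, 3, 7, -6],
 [-10, 8, -5, 9]]
has determinant -64.) The finite-dimensional Fredholm alternative says: either (I - K) is invertible, or ker(I - K) ≠ {0} and then range(I - K) = ker((I - K)^*)^⊥, with dim ker(I - K) = dim ker((I - K)^*). Since det(I - K) ≠ 0, 1 is not an eigenvalue of K and ker(I - K) = {0}, so we are in the first case: for every y there is a unique x = (I - K)^(-1) y. (Explicitly, by the Woodbury identity, (I - U V^T)^(-1) = I + U (I_2 - G)^(-1) V^T.)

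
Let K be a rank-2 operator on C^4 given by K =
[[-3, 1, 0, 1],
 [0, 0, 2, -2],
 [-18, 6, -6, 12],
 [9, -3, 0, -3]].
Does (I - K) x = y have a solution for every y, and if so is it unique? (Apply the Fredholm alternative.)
(I - K) is invertible (det(I - K) = 31 ≠ 0), so for every y in C^4 the equation (I - K) x = y has a unique solution.

K has rank 2 and factors as K = U V^T = u1 v1^T + u2 v2^T with u1 = (-1, -1, -3, 3), v1 = (3, -1, 0, -1), u2 = (0, -1, 3, 0), v2 = (-3, 1, -2, 3) (multiplying out reproduces the displayed K). The nonzero eigenvalues of U V^T coincide with those of the 2 x 2 matrix G = V^T U = [[v1·u1, v1·u2], [v2·u1, v2·u2]] = [[-5, 1], [17, -7]], and by the Sylvester determinant identity det(I_4 - U V^T) = det(I_2 - V^T U) = det([[6, -1], [-17, 8]]) = (6)(8) - (-1)(-17) = 31. (Direct check: I - K =
[[4, -1, 0, -1],
 [0, 1, -2, 2],
 [18, -6, 7, -12],
 [-9, 3, 0, 4]]
has determinant 31.) The finite-dimensional Fredholm alternative says: either (I - K) is invertible, or ker(I - K) ≠ {0} and then range(I - K) = ker((I - K)^*)^⊥, with dim ker(I - K) = dim ker((I - K)^*). Since det(I - K) ≠ 0, 1 is not an eigenvalue of K and ker(I - K) = {0}, so we are in the first case: for every y there is a unique x = (I - K)^(-1) y. (Explicitly, by the Woodbury identity, (I - U V^T)^(-1) = I + U (I_2 - G)^(-1) V^T.)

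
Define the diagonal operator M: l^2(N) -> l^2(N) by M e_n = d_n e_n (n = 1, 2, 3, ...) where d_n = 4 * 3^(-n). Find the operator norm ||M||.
||M|| = 4/3 (attained at n = 1)

For M diagonal, ||M|| = sup_n |d_n|. The sequence d_n = 4 * 3^(-n) is positive and strictly decreasing (ratio 3^(-1) < 1), so the supremum is d_1 = 4/3. Hence ||M|| = 4/3.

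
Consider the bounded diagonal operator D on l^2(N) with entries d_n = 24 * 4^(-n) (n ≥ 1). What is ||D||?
||D|| = 6 (attained at n = 1)

For D diagonal, ||D|| = sup_n |d_n|. The sequence d_n = 24 * 4^(-n) is positive and strictly decreasing (ratio 4^(-1) < 1), so the supremum is d_1 = 24/4 = 6. Hence ||D|| = 6.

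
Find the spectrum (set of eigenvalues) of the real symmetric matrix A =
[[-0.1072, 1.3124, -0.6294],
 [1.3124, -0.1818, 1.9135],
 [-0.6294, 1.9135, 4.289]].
sigma(A) ≈ {-2, 1, 5}

A is real symmetric, so its spectrum consists of real eigenvalues. Expanding the characteristic polynomial of the displayed matrix gives
  det(λ I - A) = p(λ) = λ^3 + (-4)λ^2 + (-7)λ + (10).
Solving p(λ) = 0 yields eigenvalues ≈ -2, 1, 5. (A is shown rounded to 4 decimals, so these recover the underlying integer eigenvalues to within that precision.)
Verification: the trace of A = 4 equals the sum of eigenvalues 4, and det(A) ≈ -10.0004 matches the eigenvalue product -10.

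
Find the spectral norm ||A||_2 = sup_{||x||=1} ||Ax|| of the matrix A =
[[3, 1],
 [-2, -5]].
||A||_2 = sqrt((39 + sqrt(845))/2) ≈ 5.8339 (= sqrt(largest eigenvalue of A^T A))

||A||_2 = sigma_max(A) = sqrt(lambda_max(A^T A)). Form the symmetric matrix M = A^T A =
[[13, 13],
 [13, 26]].
Its characteristic polynomial (trace, determinant of M give the coefficients) is
  p(λ) = det(λ I - M) = λ^2 - 39λ + 169.
For λ^2 - 39λ + 169 the discriminant is 845. It is nonnegative but not a perfect square, so the roots are real and irrational: λ = (39 ± sqrt(845))/2 ≈ 34.0344, 4.9656.
So the eigenvalues of A^T A are ≈ 4.9656, 34.0344 (all ≥ 0, as they must be for A^T A). The largest is λ_max = (39 + sqrt(845))/2 ≈ 34.0344, hence ||A||_2 = sqrt(λ_max) = sqrt((39 + sqrt(845))/2) ≈ 5.8339.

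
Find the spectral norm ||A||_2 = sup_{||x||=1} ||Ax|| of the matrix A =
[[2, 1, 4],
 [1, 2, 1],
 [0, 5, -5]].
||A||_2 ≈ 7.5105 (= sqrt(largest eigenvalue of A^T A))

||A||_2 = sigma_max(A) = sqrt(lambda_max(A^T A)). Form the symmetric matrix M = A^T A =
[[5, 4, 9],
 [4, 30, -19],
 [9, -19, 42]].
Its characteristic polynomial (trace, sum of principal 2x2 minors, determinant of M give the coefficients) is
  p(λ) = det(λ I - M) = λ^3 - 77λ^2 + 1162λ - 25.
No integer candidate from the rational root theorem (±divisors of 25) is a root, so the roots are irrational. The cubic discriminant is Δ = 1724255689 > 0, so there are three distinct real roots. p(0) = -25 and p(1) = 1061 have opposite signs, so a root lies in (0, 1); Newton's method refines it to λ ≈ 0.0215. p(20) = 415 and p(21) = -319 have opposite signs, so a root lies in (20, 21); Newton's method refines it to λ ≈ 20.5705. p(56) = -809 and p(57) = 1229 have opposite signs, so a root lies in (56, 57); Newton's method refines it to λ ≈ 56.4079. Check (Vieta): the three roots sum to 77, matching tr M = 77.
So the eigenvalues of A^T A are ≈ 0.0215, 20.5705, 56.4079 (all ≥ 0, as they must be for A^T A). The largest is λ_max ≈ 56.4079, hence ||A||_2 = sqrt(λ_max) ≈ 7.5105.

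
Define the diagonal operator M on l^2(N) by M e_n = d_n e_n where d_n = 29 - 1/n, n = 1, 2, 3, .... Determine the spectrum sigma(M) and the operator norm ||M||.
sigma(M) = {29 - 1/n : n ≥ 1} ∪ {29}; ||M|| = 29

A bounded diagonal operator on l^2 with diagonal entries d_n has spectrum equal to the closure of {d_n : n ≥ 1}: every d_n is an eigenvalue (with eigenvector e_n), so {d_n} ⊂ sigma(M); the spectrum is closed, so its closure is too; and for lambda not in the closure, (M - lambda I) has bounded inverse (the diagonal entries 1/(d_n - lambda) are bounded). For our sequence d_n = 29 - 1/n, n = 1, 2, 3, ...:
  - {d_n} = {29 - 1/n : n ≥ 1}; the only limit point is 29
  - closure = {29 - 1/n : n ≥ 1} ∪ {29}
For the norm: a diagonal operator has ||M|| = sup_n |d_n|. Here d_n = 29 - 1/n increases monotonically from d_1 = 28 toward 29, with all terms in [28, 29); so sup_n |d_n| = 29 (the supremum is the limit, not attained). So ||M|| = 29.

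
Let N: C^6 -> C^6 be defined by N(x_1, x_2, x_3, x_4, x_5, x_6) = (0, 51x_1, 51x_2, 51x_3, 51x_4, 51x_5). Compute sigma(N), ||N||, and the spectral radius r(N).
sigma(N) = {0}; ||N|| = 51; r(N) = 0. (N is nilpotent with N^6 = 0.)

On C^6, N is a strictly lower-triangular matrix with 51 on the subdiagonal and zeros elsewhere, so its characteristic polynomial is lambda^6 and every eigenvalue is 0: sigma(N) = {0}. For the operator norm, N e_i = 51e_{i+1} for i = 1, ..., 5 and N e_6 = 0, so the singular values of N are 51 (with multiplicity 5) and 0; hence ||N|| = 51. The spectral radius r(N) = max|lambda| = 0. Note ||N|| > r(N) — characteristic of non-normal nilpotent operators. Indeed N^6 = 0.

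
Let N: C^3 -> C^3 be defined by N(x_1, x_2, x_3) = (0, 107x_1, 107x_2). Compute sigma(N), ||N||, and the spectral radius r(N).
sigma(N) = {0}; ||N|| = 107; r(N) = 0. (N is nilpotent with N^3 = 0.)

On C^3, N is a strictly lower-triangular matrix with 107 on the subdiagonal and zeros elsewhere, so its characteristic polynomial is lambda^3 and every eigenvalue is 0: sigma(N) = {0}. For the operator norm, N e_i = 107e_{i+1} for i = 1, ..., 2 and N e_3 = 0, so the singular values of N are 107 (with multiplicity 2) and 0; hence ||N|| = 107. The spectral radius r(N) = max|lambda| = 0. Note ||N|| > r(N) — characteristic of non-normal nilpotent operators. Indeed N^3 = 0.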